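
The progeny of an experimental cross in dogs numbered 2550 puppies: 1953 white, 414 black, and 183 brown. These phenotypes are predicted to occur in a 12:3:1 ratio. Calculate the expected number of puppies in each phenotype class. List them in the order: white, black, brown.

1912.5, 478.125, 159.375

Total ratio parts = 16. Expected numbers out of 2550:
  white: 2550 × 12/16 = 1912.5
  black: 2550 × 3/16 = 478.125
  brown: 2550 × 1/16 = 159.375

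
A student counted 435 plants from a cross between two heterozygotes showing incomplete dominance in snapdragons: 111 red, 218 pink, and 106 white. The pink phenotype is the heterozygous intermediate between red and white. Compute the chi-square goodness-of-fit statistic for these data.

With incomplete dominance, a heterozygote × heterozygote cross gives a 1:2:1 phenotypic ratio.
Under the 1:2:1 hypothesis (Σ ratio = 4, N = 435):
  red: 435 × 1/4 = 108.75
  pink: 435 × 2/4 = 217.5
  white: 435 × 1/4 = 108.75
χ² = Σ (O − E)² / E
  red: (111 − 108.75)² / 108.75 = 0.0466
  pink: (218 − 217.5)² / 217.5 = 0.0011
  white: (106 − 108.75)² / 108.75 = 0.0695
χ² = 0.0466 + 0.0011 + 0.0695 = 0.1172 ≈ 0.117

0.117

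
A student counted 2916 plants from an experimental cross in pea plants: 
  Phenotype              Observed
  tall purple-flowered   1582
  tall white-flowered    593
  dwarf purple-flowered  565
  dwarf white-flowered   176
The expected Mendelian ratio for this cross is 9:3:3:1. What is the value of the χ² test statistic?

Under the 9:3:3:1 hypothesis (Σ ratio = 16, N = 2916):
  tall purple-flowered: 2916 × 9/16 = 1640.25
  tall white-flowered: 2916 × 3/16 = 546.75
  dwarf purple-flowered: 2916 × 3/16 = 546.75
  dwarf white-flowered: 2916 × 1/16 = 182.25
χ² = Σ (O − E)² / E
  tall purple-flowered: (1582 − 1640.25)² / 1640.25 = 2.0686
  tall white-flowered: (593 − 546.75)² / 546.75 = 3.9123
  dwarf purple-flowered: (565 − 546.75)² / 546.75 = 0.6092
  dwarf white-flowered: (176 − 182.25)² / 182.25 = 0.2143
χ² = 2.0686 + 3.9123 + 0.6092 + 0.2143 = 6.8044 ≈ 6.804

6.804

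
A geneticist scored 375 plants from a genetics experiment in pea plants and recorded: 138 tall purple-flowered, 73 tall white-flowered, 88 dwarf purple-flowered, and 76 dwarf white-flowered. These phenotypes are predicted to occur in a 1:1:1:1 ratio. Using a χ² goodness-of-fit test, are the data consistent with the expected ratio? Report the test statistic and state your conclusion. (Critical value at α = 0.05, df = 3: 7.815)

29.192; not consistent

Total ratio parts = 4. Expected numbers out of 375:
  tall purple-flowered: 375 × 1/4 = 93.75
  tall white-flowered: 375 × 1/4 = 93.75
  dwarf purple-flowered: 375 × 1/4 = 93.75
  dwarf white-flowered: 375 × 1/4 = 93.75
χ² = Σ (O − E)² / E
  tall purple-flowered: (138 − 93.75)² / 93.75 = 20.8860
  tall white-flowered: (73 − 93.75)² / 93.75 = 4.5927
  dwarf purple-flowered: (88 − 93.75)² / 93.75 = 0.3527
  dwarf white-flowered: (76 − 93.75)² / 93.75 = 3.3607
χ² = 20.8860 + 4.5927 + 0.3527 + 3.3607 = 29.1921 ≈ 29.192
Degrees of freedom = 4 − 1 = 3; critical value at α = 0.05 is 7.815.
Since 29.192 > 7.815, we reject the null hypothesis — the data do not fit the 1:1:1:1 ratio.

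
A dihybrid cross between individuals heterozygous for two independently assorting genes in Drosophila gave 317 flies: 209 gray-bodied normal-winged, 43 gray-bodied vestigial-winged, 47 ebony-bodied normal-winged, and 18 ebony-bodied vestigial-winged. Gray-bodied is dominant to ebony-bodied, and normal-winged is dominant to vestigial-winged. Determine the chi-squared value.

12.596

A dihybrid F₂ with independent assortment and complete dominance at both loci gives a 9:3:3:1 phenotypic ratio.
The 9:3:3:1 ratio has 16 parts, so with N = 317 the expected counts are:
  gray-bodied normal-winged: 317 × 9/16 = 178.3125
  gray-bodied vestigial-winged: 317 × 3/16 = 59.4375
  ebony-bodied normal-winged: 317 × 3/16 = 59.4375
  ebony-bodied vestigial-winged: 317 × 1/16 = 19.8125
χ² = Σ (O − E)² / E
  gray-bodied normal-winged: (209 − 178.3125)² / 178.3125 = 5.2813
  gray-bodied vestigial-winged: (43 − 59.4375)² / 59.4375 = 4.5458
  ebony-bodied normal-winged: (47 − 59.4375)² / 59.4375 = 2.6026
  ebony-bodied vestigial-winged: (18 − 19.8125)² / 19.8125 = 0.1658
χ² = 5.2813 + 4.5458 + 2.6026 + 0.1658 = 12.5955 ≈ 12.596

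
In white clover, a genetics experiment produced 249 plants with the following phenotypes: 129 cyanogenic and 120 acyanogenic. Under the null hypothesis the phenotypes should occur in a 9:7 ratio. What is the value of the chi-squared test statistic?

Total ratio parts = 16. Expected numbers out of 249:
  cyanogenic: 249 × 9/16 = 140.0625
  acyanogenic: 249 × 7/16 = 108.9375
χ² = Σ (O − E)² / E
  cyanogenic: (129 − 140.0625)² / 140.0625 = 0.8737
  acyanogenic: (120 − 108.9375)² / 108.9375 = 1.1234
χ² = 0.8737 + 1.1234 = 1.9971 ≈ 1.997

1.997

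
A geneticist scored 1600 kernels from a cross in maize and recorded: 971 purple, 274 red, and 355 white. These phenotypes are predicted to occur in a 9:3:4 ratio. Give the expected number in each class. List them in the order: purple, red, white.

900, 300, 400

Expected counts for N = 1600 under a 9:3:4 ratio (total parts = 16):
  purple: 1600 × 9/16 = 900
  red: 1600 × 3/16 = 300
  white: 1600 × 4/16 = 400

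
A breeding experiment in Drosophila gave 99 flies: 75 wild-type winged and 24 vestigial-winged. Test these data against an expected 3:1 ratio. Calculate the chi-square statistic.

0.030

Under the 3:1 hypothesis (Σ ratio = 4, N = 99):
  wild-type winged: 99 × 3/4 = 74.25
  vestigial-winged: 99 × 1/4 = 24.75
χ² = Σ (O − E)² / E
  wild-type winged: (75 − 74.25)² / 74.25 = 0.0076
  vestigial-winged: (24 − 24.75)² / 24.75 = 0.0227
χ² = 0.0076 + 0.0227 = 0.0303 ≈ 0.030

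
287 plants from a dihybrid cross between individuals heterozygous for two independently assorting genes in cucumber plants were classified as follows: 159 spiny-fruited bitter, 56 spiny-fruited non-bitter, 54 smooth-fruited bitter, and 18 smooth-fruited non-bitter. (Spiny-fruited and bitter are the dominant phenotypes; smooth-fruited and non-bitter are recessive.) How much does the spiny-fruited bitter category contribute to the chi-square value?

0.037

A dihybrid F₂ with independent assortment and complete dominance at both loci gives a 9:3:3:1 phenotypic ratio.
Expected counts for N = 287 under a 9:3:3:1 ratio (total parts = 16):
  spiny-fruited bitter: 287 × 9/16 = 161.4375
  spiny-fruited non-bitter: 287 × 3/16 = 53.8125
  smooth-fruited bitter: 287 × 3/16 = 53.8125
  smooth-fruited non-bitter: 287 × 1/16 = 17.9375
Contribution of spiny-fruited bitter: (159 − 161.4375)² / 161.4375 = 0.0368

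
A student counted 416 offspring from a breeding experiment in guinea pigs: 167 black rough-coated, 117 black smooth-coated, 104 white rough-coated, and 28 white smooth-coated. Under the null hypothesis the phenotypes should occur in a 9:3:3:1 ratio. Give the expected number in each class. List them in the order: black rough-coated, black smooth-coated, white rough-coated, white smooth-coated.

Total ratio parts = 16. Expected numbers out of 416:
  black rough-coated: 416 × 9/16 = 234
  black smooth-coated: 416 × 3/16 = 78
  white rough-coated: 416 × 3/16 = 78
  white smooth-coated: 416 × 1/16 = 26

234, 78, 78, 26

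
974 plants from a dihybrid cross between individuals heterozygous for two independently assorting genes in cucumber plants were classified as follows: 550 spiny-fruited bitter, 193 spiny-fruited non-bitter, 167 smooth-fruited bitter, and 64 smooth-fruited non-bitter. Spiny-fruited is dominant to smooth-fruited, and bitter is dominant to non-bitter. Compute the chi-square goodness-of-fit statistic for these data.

2.095

A dihybrid F₂ with independent assortment and complete dominance at both loci gives a 9:3:3:1 phenotypic ratio.
The 9:3:3:1 ratio has 16 parts, so with N = 974 the expected counts are:
  spiny-fruited bitter: 974 × 9/16 = 547.875
  spiny-fruited non-bitter: 974 × 3/16 = 182.625
  smooth-fruited bitter: 974 × 3/16 = 182.625
  smooth-fruited non-bitter: 974 × 1/16 = 60.875
χ² = Σ (O − E)² / E
  spiny-fruited bitter: (550 − 547.875)² / 547.875 = 0.0082
  spiny-fruited non-bitter: (193 − 182.625)² / 182.625 = 0.5894
  smooth-fruited bitter: (167 − 182.625)² / 182.625 = 1.3368
  smooth-fruited non-bitter: (64 − 60.875)² / 60.875 = 0.1604
χ² = 0.0082 + 0.5894 + 1.3368 + 0.1604 = 2.0948 ≈ 2.095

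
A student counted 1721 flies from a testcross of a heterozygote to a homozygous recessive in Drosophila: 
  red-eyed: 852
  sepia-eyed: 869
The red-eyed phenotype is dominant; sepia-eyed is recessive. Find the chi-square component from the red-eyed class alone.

0.084

A testcross of a heterozygote (Aa × aa) gives a 1:1 phenotypic ratio.
Under the 1:1 hypothesis (Σ ratio = 2, N = 1721):
  red-eyed: 1721 × 1/2 = 860.5
  sepia-eyed: 1721 × 1/2 = 860.5
Contribution of red-eyed: (852 − 860.5)² / 860.5 = 0.0840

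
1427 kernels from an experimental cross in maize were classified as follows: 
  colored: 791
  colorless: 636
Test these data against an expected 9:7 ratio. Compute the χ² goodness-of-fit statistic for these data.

0.389

Expected counts for N = 1427 under a 9:7 ratio (total parts = 16):
  colored: 1427 × 9/16 = 802.6875
  colorless: 1427 × 7/16 = 624.3125
χ² = Σ (O − E)² / E
  colored: (791 − 802.6875)² / 802.6875 = 0.1702
  colorless: (636 − 624.3125)² / 624.3125 = 0.2188
χ² = 0.1702 + 0.2188 = 0.389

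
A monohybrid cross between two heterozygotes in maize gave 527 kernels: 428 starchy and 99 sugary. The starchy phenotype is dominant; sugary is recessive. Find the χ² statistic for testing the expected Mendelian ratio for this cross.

For a monohybrid cross between heterozygotes with complete dominance, the expected phenotypic ratio is 3:1.
Under the 3:1 hypothesis (Σ ratio = 4, N = 527):
  starchy: 527 × 3/4 = 395.25
  sugary: 527 × 1/4 = 131.75
χ² = Σ (O − E)² / E
  starchy: (428 − 395.25)² / 395.25 = 2.7136
  sugary: (99 − 131.75)² / 131.75 = 8.1409
χ² = 2.7136 + 8.1409 = 10.8545 ≈ 10.855

10.855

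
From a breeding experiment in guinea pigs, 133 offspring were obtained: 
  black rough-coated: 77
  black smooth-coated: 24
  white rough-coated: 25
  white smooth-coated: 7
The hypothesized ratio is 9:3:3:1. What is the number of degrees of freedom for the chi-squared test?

A goodness-of-fit test with 4 phenotype classes has df = 4 − 1 = 3.

3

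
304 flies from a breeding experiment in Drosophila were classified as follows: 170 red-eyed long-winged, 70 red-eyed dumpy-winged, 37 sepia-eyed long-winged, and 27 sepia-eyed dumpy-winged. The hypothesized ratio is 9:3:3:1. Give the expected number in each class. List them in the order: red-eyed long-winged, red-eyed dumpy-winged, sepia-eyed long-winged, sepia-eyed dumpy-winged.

Under the 9:3:3:1 hypothesis (Σ ratio = 16, N = 304):
  red-eyed long-winged: 304 × 9/16 = 171
  red-eyed dumpy-winged: 304 × 3/16 = 57
  sepia-eyed long-winged: 304 × 3/16 = 57
  sepia-eyed dumpy-winged: 304 × 1/16 = 19

171, 57, 57, 19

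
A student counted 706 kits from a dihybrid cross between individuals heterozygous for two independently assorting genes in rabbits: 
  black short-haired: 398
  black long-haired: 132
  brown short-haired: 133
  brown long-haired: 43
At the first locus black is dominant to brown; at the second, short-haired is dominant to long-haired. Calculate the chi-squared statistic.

A dihybrid F₂ with independent assortment and complete dominance at both loci gives a 9:3:3:1 phenotypic ratio.
Total ratio parts = 16. Expected numbers out of 706:
  black short-haired: 706 × 9/16 = 397.125
  black long-haired: 706 × 3/16 = 132.375
  brown short-haired: 706 × 3/16 = 132.375
  brown long-haired: 706 × 1/16 = 44.125
χ² = Σ (O − E)² / E
  black short-haired: (398 − 397.125)² / 397.125 = 0.0019
  black long-haired: (132 − 132.375)² / 132.375 = 0.0011
  brown short-haired: (133 − 132.375)² / 132.375 = 0.0030
  brown long-haired: (43 − 44.125)² / 44.125 = 0.0287
χ² = 0.0019 + 0.0011 + 0.0030 + 0.0287 = 0.0347 ≈ 0.035

0.035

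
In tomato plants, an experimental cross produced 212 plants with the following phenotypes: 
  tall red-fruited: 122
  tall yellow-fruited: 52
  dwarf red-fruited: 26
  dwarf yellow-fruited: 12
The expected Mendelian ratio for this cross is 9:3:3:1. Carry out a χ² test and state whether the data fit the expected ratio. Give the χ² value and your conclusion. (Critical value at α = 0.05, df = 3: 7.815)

8.713; not consistent

Total ratio parts = 16. Expected numbers out of 212:
  tall red-fruited: 212 × 9/16 = 119.25
  tall yellow-fruited: 212 × 3/16 = 39.75
  dwarf red-fruited: 212 × 3/16 = 39.75
  dwarf yellow-fruited: 212 × 1/16 = 13.25
χ² = Σ (O − E)² / E
  tall red-fruited: (122 − 119.25)² / 119.25 = 0.0634
  tall yellow-fruited: (52 − 39.75)² / 39.75 = 3.7752
  dwarf red-fruited: (26 − 39.75)² / 39.75 = 4.7563
  dwarf yellow-fruited: (12 − 13.25)² / 13.25 = 0.1179
χ² = 0.0634 + 3.7752 + 4.7563 + 0.1179 = 8.7128 ≈ 8.713
Degrees of freedom = 4 − 1 = 3; critical value at α = 0.05 is 7.815.
Since 8.713 > 7.815, we reject the null hypothesis — the data do not fit the 9:3:3:1 ratio.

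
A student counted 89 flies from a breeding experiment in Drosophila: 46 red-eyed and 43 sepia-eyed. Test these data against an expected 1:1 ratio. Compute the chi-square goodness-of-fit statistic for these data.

Expected counts for N = 89 under a 1:1 ratio (total parts = 2):
  red-eyed: 89 × 1/2 = 44.5
  sepia-eyed: 89 × 1/2 = 44.5
χ² = Σ (O − E)² / E
  red-eyed: (46 − 44.5)² / 44.5 = 0.0506
  sepia-eyed: (43 − 44.5)² / 44.5 = 0.0506
χ² = 0.0506 + 0.0506 = 0.1012 ≈ 0.101

0.101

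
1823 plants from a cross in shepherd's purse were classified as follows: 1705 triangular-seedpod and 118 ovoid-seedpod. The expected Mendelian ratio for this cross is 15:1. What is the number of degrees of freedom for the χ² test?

1

A goodness-of-fit test with 2 phenotype classes has df = 2 − 1 = 1.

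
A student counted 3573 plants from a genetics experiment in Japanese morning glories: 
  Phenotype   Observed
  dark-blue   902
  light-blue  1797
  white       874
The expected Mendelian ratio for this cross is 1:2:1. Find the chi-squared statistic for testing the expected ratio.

The 1:2:1 ratio has 4 parts, so with N = 3573 the expected counts are:
  dark-blue: 3573 × 1/4 = 893.25
  light-blue: 3573 × 2/4 = 1786.5
  white: 3573 × 1/4 = 893.25
χ² = Σ (O − E)² / E
  dark-blue: (902 − 893.25)² / 893.25 = 0.0857
  light-blue: (1797 − 1786.5)² / 1786.5 = 0.0617
  white: (874 − 893.25)² / 893.25 = 0.4148
χ² = 0.0857 + 0.0617 + 0.4148 = 0.5622 ≈ 0.562

0.562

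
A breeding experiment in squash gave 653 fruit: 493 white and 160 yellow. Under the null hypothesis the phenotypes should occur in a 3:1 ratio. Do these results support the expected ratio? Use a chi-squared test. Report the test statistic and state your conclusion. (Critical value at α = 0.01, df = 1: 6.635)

0.086; consistent

Total ratio parts = 4. Expected numbers out of 653:
  white: 653 × 3/4 = 489.75
  yellow: 653 × 1/4 = 163.25
χ² = Σ (O − E)² / E
  white: (493 − 489.75)² / 489.75 = 0.0216
  yellow: (160 − 163.25)² / 163.25 = 0.0647
χ² = 0.0216 + 0.0647 = 0.0863 ≈ 0.086
Degrees of freedom = 2 − 1 = 1; critical value at α = 0.01 is 6.635.
Since 0.086 < 6.635, we fail to reject the null hypothesis — the data are consistent with the 3:1 ratio.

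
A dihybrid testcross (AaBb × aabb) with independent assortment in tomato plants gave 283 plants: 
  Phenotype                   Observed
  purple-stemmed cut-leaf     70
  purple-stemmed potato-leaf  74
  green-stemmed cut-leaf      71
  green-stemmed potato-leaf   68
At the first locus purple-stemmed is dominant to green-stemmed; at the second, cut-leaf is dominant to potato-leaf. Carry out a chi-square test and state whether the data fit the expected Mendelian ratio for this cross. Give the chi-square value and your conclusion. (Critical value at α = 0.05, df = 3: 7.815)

0.265; consistent

A dihybrid testcross with independent assortment gives a 1:1:1:1 ratio.
Expected counts for N = 283 under a 1:1:1:1 ratio (total parts = 4):
  purple-stemmed cut-leaf: 283 × 1/4 = 70.75
  purple-stemmed potato-leaf: 283 × 1/4 = 70.75
  green-stemmed cut-leaf: 283 × 1/4 = 70.75
  green-stemmed potato-leaf: 283 × 1/4 = 70.75
χ² = Σ (O − E)² / E
  purple-stemmed cut-leaf: (70 − 70.75)² / 70.75 = 0.0080
  purple-stemmed potato-leaf: (74 − 70.75)² / 70.75 = 0.1493
  green-stemmed cut-leaf: (71 − 70.75)² / 70.75 = 0.0009
  green-stemmed potato-leaf: (68 − 70.75)² / 70.75 = 0.1069
χ² = 0.0080 + 0.1493 + 0.0009 + 0.1069 = 0.2651 ≈ 0.265
Degrees of freedom = 4 − 1 = 3; critical value at α = 0.05 is 7.815.
Since 0.265 < 7.815, we fail to reject the null hypothesis — the data are consistent with the 1:1:1:1 ratio.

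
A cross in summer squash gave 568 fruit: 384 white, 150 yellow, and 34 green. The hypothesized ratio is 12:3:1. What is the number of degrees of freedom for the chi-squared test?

2

A goodness-of-fit test with 3 phenotype classes has df = 3 − 1 = 2.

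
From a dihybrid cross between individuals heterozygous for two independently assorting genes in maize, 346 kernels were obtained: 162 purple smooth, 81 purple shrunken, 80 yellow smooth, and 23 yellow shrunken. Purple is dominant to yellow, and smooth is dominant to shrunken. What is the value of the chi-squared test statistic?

A dihybrid F₂ with independent assortment and complete dominance at both loci gives a 9:3:3:1 phenotypic ratio.
Under the 9:3:3:1 hypothesis (Σ ratio = 16, N = 346):
  purple smooth: 346 × 9/16 = 194.625
  purple shrunken: 346 × 3/16 = 64.875
  yellow smooth: 346 × 3/16 = 64.875
  yellow shrunken: 346 × 1/16 = 21.625
χ² = Σ (O − E)² / E
  purple smooth: (162 − 194.625)² / 194.625 = 5.4689
  purple shrunken: (81 − 64.875)² / 64.875 = 4.0079
  yellow smooth: (80 − 64.875)² / 64.875 = 3.5263
  yellow shrunken: (23 − 21.625)² / 21.625 = 0.0874
χ² = 5.4689 + 4.0079 + 3.5263 + 0.0874 = 13.0905 ≈ 13.091

13.091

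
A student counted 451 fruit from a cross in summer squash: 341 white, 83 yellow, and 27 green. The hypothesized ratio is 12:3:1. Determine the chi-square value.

The 12:3:1 ratio has 16 parts, so with N = 451 the expected counts are:
  white: 451 × 12/16 = 338.25
  yellow: 451 × 3/16 = 84.5625
  green: 451 × 1/16 = 28.1875
χ² = Σ (O − E)² / E
  white: (341 − 338.25)² / 338.25 = 0.0224
  yellow: (83 − 84.5625)² / 84.5625 = 0.0289
  green: (27 − 28.1875)² / 28.1875 = 0.0500
χ² = 0.0224 + 0.0289 + 0.0500 = 0.1013 ≈ 0.101

0.101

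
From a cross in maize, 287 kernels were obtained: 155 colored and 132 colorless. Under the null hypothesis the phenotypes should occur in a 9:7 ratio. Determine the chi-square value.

0.587

The 9:7 ratio has 16 parts, so with N = 287 the expected counts are:
  colored: 287 × 9/16 = 161.4375
  colorless: 287 × 7/16 = 125.5625
χ² = Σ (O − E)² / E
  colored: (155 − 161.4375)² / 161.4375 = 0.2567
  colorless: (132 − 125.5625)² / 125.5625 = 0.3300
χ² = 0.2567 + 0.3300 = 0.5867 ≈ 0.587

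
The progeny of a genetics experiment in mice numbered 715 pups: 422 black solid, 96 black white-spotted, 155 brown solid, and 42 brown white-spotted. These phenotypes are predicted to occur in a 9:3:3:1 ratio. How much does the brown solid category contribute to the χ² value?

3.270

Under the 9:3:3:1 hypothesis (Σ ratio = 16, N = 715):
  black solid: 715 × 9/16 = 402.1875
  black white-spotted: 715 × 3/16 = 134.0625
  brown solid: 715 × 3/16 = 134.0625
  brown white-spotted: 715 × 1/16 = 44.6875
Contribution of brown solid: (155 − 134.0625)² / 134.0625 = 3.2700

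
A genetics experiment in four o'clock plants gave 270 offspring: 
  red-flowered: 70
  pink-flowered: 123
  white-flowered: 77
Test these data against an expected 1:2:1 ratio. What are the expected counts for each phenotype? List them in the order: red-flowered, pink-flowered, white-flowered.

67.5, 135, 67.5

Under the 1:2:1 hypothesis (Σ ratio = 4, N = 270):
  red-flowered: 270 × 1/4 = 67.5
  pink-flowered: 270 × 2/4 = 135
  white-flowered: 270 × 1/4 = 67.5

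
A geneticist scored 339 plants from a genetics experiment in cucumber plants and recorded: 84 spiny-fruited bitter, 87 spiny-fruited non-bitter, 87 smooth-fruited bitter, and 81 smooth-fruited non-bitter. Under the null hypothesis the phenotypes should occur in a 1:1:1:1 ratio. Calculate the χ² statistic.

0.292

The 1:1:1:1 ratio has 4 parts, so with N = 339 the expected counts are:
  spiny-fruited bitter: 339 × 1/4 = 84.75
  spiny-fruited non-bitter: 339 × 1/4 = 84.75
  smooth-fruited bitter: 339 × 1/4 = 84.75
  smooth-fruited non-bitter: 339 × 1/4 = 84.75
χ² = Σ (O − E)² / E
  spiny-fruited bitter: (84 − 84.75)² / 84.75 = 0.0066
  spiny-fruited non-bitter: (87 − 84.75)² / 84.75 = 0.0597
  smooth-fruited bitter: (87 − 84.75)² / 84.75 = 0.0597
  smooth-fruited non-bitter: (81 − 84.75)² / 84.75 = 0.1659
χ² = 0.0066 + 0.0597 + 0.0597 + 0.1659 = 0.2919 ≈ 0.292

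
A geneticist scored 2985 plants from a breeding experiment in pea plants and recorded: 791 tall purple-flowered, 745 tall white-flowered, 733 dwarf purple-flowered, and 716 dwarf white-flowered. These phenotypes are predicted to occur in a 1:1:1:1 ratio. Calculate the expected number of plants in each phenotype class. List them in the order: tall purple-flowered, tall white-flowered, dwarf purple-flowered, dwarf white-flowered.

Expected counts for N = 2985 under a 1:1:1:1 ratio (total parts = 4):
  tall purple-flowered: 2985 × 1/4 = 746.25
  tall white-flowered: 2985 × 1/4 = 746.25
  dwarf purple-flowered: 2985 × 1/4 = 746.25
  dwarf white-flowered: 2985 × 1/4 = 746.25

746.25, 746.25, 746.25, 746.25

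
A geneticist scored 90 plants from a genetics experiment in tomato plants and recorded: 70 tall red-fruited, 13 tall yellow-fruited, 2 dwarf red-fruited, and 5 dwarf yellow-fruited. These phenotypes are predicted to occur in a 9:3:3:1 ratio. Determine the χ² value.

21.486

Expected counts for N = 90 under a 9:3:3:1 ratio (total parts = 16):
  tall red-fruited: 90 × 9/16 = 50.625
  tall yellow-fruited: 90 × 3/16 = 16.875
  dwarf red-fruited: 90 × 3/16 = 16.875
  dwarf yellow-fruited: 90 × 1/16 = 5.625
χ² = Σ (O − E)² / E
  tall red-fruited: (70 − 50.625)² / 50.625 = 7.4151
  tall yellow-fruited: (13 − 16.875)² / 16.875 = 0.8898
  dwarf red-fruited: (2 − 16.875)² / 16.875 = 13.1120
  dwarf yellow-fruited: (5 − 5.625)² / 5.625 = 0.0694
χ² = 7.4151 + 0.8898 + 13.1120 + 0.0694 = 21.4863 ≈ 21.486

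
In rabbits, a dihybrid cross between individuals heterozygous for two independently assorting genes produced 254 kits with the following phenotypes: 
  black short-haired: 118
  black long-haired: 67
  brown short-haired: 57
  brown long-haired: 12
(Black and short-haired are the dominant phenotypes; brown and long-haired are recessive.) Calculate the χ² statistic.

A dihybrid F₂ with independent assortment and complete dominance at both loci gives a 9:3:3:1 phenotypic ratio.
Expected counts for N = 254 under a 9:3:3:1 ratio (total parts = 16):
  black short-haired: 254 × 9/16 = 142.875
  black long-haired: 254 × 3/16 = 47.625
  brown short-haired: 254 × 3/16 = 47.625
  brown long-haired: 254 × 1/16 = 15.875
χ² = Σ (O − E)² / E
  black short-haired: (118 − 142.875)² / 142.875 = 4.3308
  black long-haired: (67 − 47.625)² / 47.625 = 7.8822
  brown short-haired: (57 − 47.625)² / 47.625 = 1.8455
  brown long-haired: (12 − 15.875)² / 15.875 = 0.9459
χ² = 4.3308 + 7.8822 + 1.8455 + 0.9459 = 15.0044 ≈ 15.004

15.004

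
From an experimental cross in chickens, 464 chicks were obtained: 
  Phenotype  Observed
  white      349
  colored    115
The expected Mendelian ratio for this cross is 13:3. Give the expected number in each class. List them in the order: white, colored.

Under the 13:3 hypothesis (Σ ratio = 16, N = 464):
  white: 464 × 13/16 = 377
  colored: 464 × 3/16 = 87

377, 87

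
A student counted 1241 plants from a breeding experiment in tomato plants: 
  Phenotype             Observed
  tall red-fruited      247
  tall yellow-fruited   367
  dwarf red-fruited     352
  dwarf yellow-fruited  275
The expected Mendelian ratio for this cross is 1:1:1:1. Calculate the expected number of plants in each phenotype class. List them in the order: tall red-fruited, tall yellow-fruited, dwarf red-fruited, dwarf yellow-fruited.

Under the 1:1:1:1 hypothesis (Σ ratio = 4, N = 1241):
  tall red-fruited: 1241 × 1/4 = 310.25
  tall yellow-fruited: 1241 × 1/4 = 310.25
  dwarf red-fruited: 1241 × 1/4 = 310.25
  dwarf yellow-fruited: 1241 × 1/4 = 310.25

310.25, 310.25, 310.25, 310.25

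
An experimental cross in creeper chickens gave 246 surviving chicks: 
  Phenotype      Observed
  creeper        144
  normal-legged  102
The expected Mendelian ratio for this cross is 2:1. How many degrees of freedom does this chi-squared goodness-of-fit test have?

1

A goodness-of-fit test with 2 phenotype classes has df = 2 − 1 = 1.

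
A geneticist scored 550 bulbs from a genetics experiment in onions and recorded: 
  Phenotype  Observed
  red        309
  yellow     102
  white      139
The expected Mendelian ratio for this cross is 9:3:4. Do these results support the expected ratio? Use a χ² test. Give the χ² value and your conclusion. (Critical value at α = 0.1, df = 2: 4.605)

The 9:3:4 ratio has 16 parts, so with N = 550 the expected counts are:
  red: 550 × 9/16 = 309.375
  yellow: 550 × 3/16 = 103.125
  white: 550 × 4/16 = 137.5
χ² = Σ (O − E)² / E
  red: (309 − 309.375)² / 309.375 = 0.0005
  yellow: (102 − 103.125)² / 103.125 = 0.0123
  white: (139 − 137.5)² / 137.5 = 0.0164
χ² = 0.0005 + 0.0123 + 0.0164 = 0.0292 ≈ 0.029
Degrees of freedom = 3 − 1 = 2; critical value at α = 0.1 is 4.605.
Since 0.029 < 4.605, we fail to reject the null hypothesis — the data are consistent with the 9:3:4 ratio.

0.029; consistent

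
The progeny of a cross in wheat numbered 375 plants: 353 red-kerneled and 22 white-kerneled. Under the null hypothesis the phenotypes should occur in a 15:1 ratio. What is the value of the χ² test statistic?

0.094

Expected counts for N = 375 under a 15:1 ratio (total parts = 16):
  red-kerneled: 375 × 15/16 = 351.5625
  white-kerneled: 375 × 1/16 = 23.4375
χ² = Σ (O − E)² / E
  red-kerneled: (353 − 351.5625)² / 351.5625 = 0.0059
  white-kerneled: (22 − 23.4375)² / 23.4375 = 0.0882
χ² = 0.0059 + 0.0882 = 0.0941 ≈ 0.094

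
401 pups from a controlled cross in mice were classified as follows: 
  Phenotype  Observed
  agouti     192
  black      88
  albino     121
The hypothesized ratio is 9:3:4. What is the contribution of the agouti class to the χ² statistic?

4.994

Under the 9:3:4 hypothesis (Σ ratio = 16, N = 401):
  agouti: 401 × 9/16 = 225.5625
  black: 401 × 3/16 = 75.1875
  albino: 401 × 4/16 = 100.25
Contribution of agouti: (192 − 225.5625)² / 225.5625 = 4.9939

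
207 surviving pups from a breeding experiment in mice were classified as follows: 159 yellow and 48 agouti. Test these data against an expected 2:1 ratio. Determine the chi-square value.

The 2:1 ratio has 3 parts, so with N = 207 the expected counts are:
  yellow: 207 × 2/3 = 138
  agouti: 207 × 1/3 = 69
χ² = Σ (O − E)² / E
  yellow: (159 − 138)² / 138 = 3.1957
  agouti: (48 − 69)² / 69 = 6.3913
χ² = 3.1957 + 6.3913 = 9.587

9.587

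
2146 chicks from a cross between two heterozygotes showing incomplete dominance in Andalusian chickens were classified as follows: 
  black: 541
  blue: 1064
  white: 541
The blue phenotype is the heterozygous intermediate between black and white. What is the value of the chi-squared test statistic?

With incomplete dominance, a heterozygote × heterozygote cross gives a 1:2:1 phenotypic ratio.
The 1:2:1 ratio has 4 parts, so with N = 2146 the expected counts are:
  black: 2146 × 1/4 = 536.5
  blue: 2146 × 2/4 = 1073
  white: 2146 × 1/4 = 536.5
χ² = Σ (O − E)² / E
  black: (541 − 536.5)² / 536.5 = 0.0377
  blue: (1064 − 1073)² / 1073 = 0.0755
  white: (541 − 536.5)² / 536.5 = 0.0377
χ² = 0.0377 + 0.0755 + 0.0377 = 0.1509 ≈ 0.151

0.151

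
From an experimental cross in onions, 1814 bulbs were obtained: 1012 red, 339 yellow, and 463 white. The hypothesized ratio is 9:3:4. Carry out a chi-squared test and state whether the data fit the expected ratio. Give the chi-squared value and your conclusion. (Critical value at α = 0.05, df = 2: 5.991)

The 9:3:4 ratio has 16 parts, so with N = 1814 the expected counts are:
  red: 1814 × 9/16 = 1020.375
  yellow: 1814 × 3/16 = 340.125
  white: 1814 × 4/16 = 453.5
χ² = Σ (O − E)² / E
  red: (1012 − 1020.375)² / 1020.375 = 0.0687
  yellow: (339 − 340.125)² / 340.125 = 0.0037
  white: (463 − 453.5)² / 453.5 = 0.1990
χ² = 0.0687 + 0.0037 + 0.1990 = 0.2714 ≈ 0.271
Degrees of freedom = 3 − 1 = 2; critical value at α = 0.05 is 5.991.
Since 0.271 < 5.991, we fail to reject the null hypothesis — the data are consistent with the 9:3:4 ratio.

0.271; consistent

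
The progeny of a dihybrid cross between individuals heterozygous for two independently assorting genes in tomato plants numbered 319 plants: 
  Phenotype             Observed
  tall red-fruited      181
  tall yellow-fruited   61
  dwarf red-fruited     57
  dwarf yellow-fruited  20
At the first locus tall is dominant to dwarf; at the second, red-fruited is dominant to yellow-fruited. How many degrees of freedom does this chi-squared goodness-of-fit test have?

A dihybrid F₂ with independent assortment and complete dominance at both loci gives a 9:3:3:1 phenotypic ratio.
A goodness-of-fit test with 4 phenotype classes has df = 4 − 1 = 3.

3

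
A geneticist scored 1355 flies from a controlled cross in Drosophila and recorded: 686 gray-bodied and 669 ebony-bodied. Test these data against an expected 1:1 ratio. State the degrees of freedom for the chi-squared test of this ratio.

1

A goodness-of-fit test with 2 phenotype classes has df = 2 − 1 = 1.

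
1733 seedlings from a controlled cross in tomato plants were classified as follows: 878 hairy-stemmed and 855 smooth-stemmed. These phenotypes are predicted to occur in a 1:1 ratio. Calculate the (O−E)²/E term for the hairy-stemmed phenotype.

Expected counts for N = 1733 under a 1:1 ratio (total parts = 2):
  hairy-stemmed: 1733 × 1/2 = 866.5
  smooth-stemmed: 1733 × 1/2 = 866.5
Contribution of hairy-stemmed: (878 − 866.5)² / 866.5 = 0.1526

0.153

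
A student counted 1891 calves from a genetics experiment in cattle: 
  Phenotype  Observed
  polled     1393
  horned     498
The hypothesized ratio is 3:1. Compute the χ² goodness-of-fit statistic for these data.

Total ratio parts = 4. Expected numbers out of 1891:
  polled: 1891 × 3/4 = 1418.25
  horned: 1891 × 1/4 = 472.75
χ² = Σ (O − E)² / E
  polled: (1393 − 1418.25)² / 1418.25 = 0.4495
  horned: (498 − 472.75)² / 472.75 = 1.3486
χ² = 0.4495 + 1.3486 = 1.7981 ≈ 1.798

1.798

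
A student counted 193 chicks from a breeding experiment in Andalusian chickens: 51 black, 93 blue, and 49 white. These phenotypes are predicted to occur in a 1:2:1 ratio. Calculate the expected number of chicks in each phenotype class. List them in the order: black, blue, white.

Expected counts for N = 193 under a 1:2:1 ratio (total parts = 4):
  black: 193 × 1/4 = 48.25
  blue: 193 × 2/4 = 96.5
  white: 193 × 1/4 = 48.25

48.25, 96.5, 48.25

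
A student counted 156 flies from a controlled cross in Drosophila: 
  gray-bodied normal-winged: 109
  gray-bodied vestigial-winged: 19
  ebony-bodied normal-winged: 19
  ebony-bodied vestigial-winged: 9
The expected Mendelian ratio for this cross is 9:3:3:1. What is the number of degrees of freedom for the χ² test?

A goodness-of-fit test with 4 phenotype classes has df = 4 − 1 = 3.

3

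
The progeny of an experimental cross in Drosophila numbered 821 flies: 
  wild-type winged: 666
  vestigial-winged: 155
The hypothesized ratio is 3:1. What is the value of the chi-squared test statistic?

The 3:1 ratio has 4 parts, so with N = 821 the expected counts are:
  wild-type winged: 821 × 3/4 = 615.75
  vestigial-winged: 821 × 1/4 = 205.25
χ² = Σ (O − E)² / E
  wild-type winged: (666 − 615.75)² / 615.75 = 4.1008
  vestigial-winged: (155 − 205.25)² / 205.25 = 12.3024
χ² = 4.1008 + 12.3024 = 16.4032 ≈ 16.403

16.403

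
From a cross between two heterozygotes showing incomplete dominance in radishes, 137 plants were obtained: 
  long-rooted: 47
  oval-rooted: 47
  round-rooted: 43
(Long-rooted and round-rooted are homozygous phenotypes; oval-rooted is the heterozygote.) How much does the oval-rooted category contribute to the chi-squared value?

With incomplete dominance, a heterozygote × heterozygote cross gives a 1:2:1 phenotypic ratio.
Total ratio parts = 4. Expected numbers out of 137:
  long-rooted: 137 × 1/4 = 34.25
  oval-rooted: 137 × 2/4 = 68.5
  round-rooted: 137 × 1/4 = 34.25
Contribution of oval-rooted: (47 − 68.5)² / 68.5 = 6.7482

6.748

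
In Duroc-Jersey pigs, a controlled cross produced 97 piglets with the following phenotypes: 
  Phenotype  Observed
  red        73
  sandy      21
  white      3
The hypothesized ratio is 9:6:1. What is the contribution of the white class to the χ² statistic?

The 9:6:1 ratio has 16 parts, so with N = 97 the expected counts are:
  red: 97 × 9/16 = 54.5625
  sandy: 97 × 6/16 = 36.375
  white: 97 × 1/16 = 6.0625
Contribution of white: (3 − 6.0625)² / 6.0625 = 1.5470

1.547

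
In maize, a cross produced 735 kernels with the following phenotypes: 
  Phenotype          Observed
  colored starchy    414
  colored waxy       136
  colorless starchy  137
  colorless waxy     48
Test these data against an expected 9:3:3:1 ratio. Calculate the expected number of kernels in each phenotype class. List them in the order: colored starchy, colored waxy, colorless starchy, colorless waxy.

The 9:3:3:1 ratio has 16 parts, so with N = 735 the expected counts are:
  colored starchy: 735 × 9/16 = 413.4375
  colored waxy: 735 × 3/16 = 137.8125
  colorless starchy: 735 × 3/16 = 137.8125
  colorless waxy: 735 × 1/16 = 45.9375

413.4375, 137.8125, 137.8125, 45.9375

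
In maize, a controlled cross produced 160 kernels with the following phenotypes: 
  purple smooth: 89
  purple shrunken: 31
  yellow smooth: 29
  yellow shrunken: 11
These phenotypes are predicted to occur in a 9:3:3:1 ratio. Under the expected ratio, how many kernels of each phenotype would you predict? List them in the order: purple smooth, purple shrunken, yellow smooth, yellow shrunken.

The 9:3:3:1 ratio has 16 parts, so with N = 160 the expected counts are:
  purple smooth: 160 × 9/16 = 90
  purple shrunken: 160 × 3/16 = 30
  yellow smooth: 160 × 3/16 = 30
  yellow shrunken: 160 × 1/16 = 10

90, 30, 30, 10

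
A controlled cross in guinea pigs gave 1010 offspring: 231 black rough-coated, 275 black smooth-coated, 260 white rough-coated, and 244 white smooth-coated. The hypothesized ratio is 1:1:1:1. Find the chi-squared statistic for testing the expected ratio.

The 1:1:1:1 ratio has 4 parts, so with N = 1010 the expected counts are:
  black rough-coated: 1010 × 1/4 = 252.5
  black smooth-coated: 1010 × 1/4 = 252.5
  white rough-coated: 1010 × 1/4 = 252.5
  white smooth-coated: 1010 × 1/4 = 252.5
χ² = Σ (O − E)² / E
  black rough-coated: (231 − 252.5)² / 252.5 = 1.8307
  black smooth-coated: (275 − 252.5)² / 252.5 = 2.0050
  white rough-coated: (260 − 252.5)² / 252.5 = 0.2228
  white smooth-coated: (244 − 252.5)² / 252.5 = 0.2861
χ² = 1.8307 + 2.0050 + 0.2228 + 0.2861 = 4.3446 ≈ 4.345

4.345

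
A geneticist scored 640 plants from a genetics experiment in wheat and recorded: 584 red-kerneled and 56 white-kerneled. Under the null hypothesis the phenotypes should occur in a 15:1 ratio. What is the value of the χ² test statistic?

The 15:1 ratio has 16 parts, so with N = 640 the expected counts are:
  red-kerneled: 640 × 15/16 = 600
  white-kerneled: 640 × 1/16 = 40
χ² = Σ (O − E)² / E
  red-kerneled: (584 − 600)² / 600 = 0.4267
  white-kerneled: (56 − 40)² / 40 = 6.4000
χ² = 0.4267 + 6.4000 = 6.8267 ≈ 6.827

6.827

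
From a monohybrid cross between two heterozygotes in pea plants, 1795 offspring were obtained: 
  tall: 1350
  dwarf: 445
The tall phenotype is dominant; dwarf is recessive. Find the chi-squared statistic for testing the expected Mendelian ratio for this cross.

For a monohybrid cross between heterozygotes with complete dominance, the expected phenotypic ratio is 3:1.
Total ratio parts = 4. Expected numbers out of 1795:
  tall: 1795 × 3/4 = 1346.25
  dwarf: 1795 × 1/4 = 448.75
χ² = Σ (O − E)² / E
  tall: (1350 − 1346.25)² / 1346.25 = 0.0104
  dwarf: (445 − 448.75)² / 448.75 = 0.0313
χ² = 0.0104 + 0.0313 = 0.0417 ≈ 0.042

0.042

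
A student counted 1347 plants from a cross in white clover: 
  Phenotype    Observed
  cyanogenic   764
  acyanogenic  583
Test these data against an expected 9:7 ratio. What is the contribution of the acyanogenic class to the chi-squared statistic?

Under the 9:7 hypothesis (Σ ratio = 16, N = 1347):
  cyanogenic: 1347 × 9/16 = 757.6875
  acyanogenic: 1347 × 7/16 = 589.3125
Contribution of acyanogenic: (583 − 589.3125)² / 589.3125 = 0.0676

0.068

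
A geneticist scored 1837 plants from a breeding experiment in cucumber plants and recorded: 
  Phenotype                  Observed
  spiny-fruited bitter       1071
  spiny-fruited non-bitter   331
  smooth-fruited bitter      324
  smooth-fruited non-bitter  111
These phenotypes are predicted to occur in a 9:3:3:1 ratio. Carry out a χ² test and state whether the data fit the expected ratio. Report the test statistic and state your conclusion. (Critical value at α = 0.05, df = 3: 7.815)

3.238; consistent

The 9:3:3:1 ratio has 16 parts, so with N = 1837 the expected counts are:
  spiny-fruited bitter: 1837 × 9/16 = 1033.3125
  spiny-fruited non-bitter: 1837 × 3/16 = 344.4375
  smooth-fruited bitter: 1837 × 3/16 = 344.4375
  smooth-fruited non-bitter: 1837 × 1/16 = 114.8125
χ² = Σ (O − E)² / E
  spiny-fruited bitter: (1071 − 1033.3125)² / 1033.3125 = 1.3746
  spiny-fruited non-bitter: (331 − 344.4375)² / 344.4375 = 0.5242
  smooth-fruited bitter: (324 − 344.4375)² / 344.4375 = 1.2127
  smooth-fruited non-bitter: (111 − 114.8125)² / 114.8125 = 0.1266
χ² = 1.3746 + 0.5242 + 1.2127 + 0.1266 = 3.2381 ≈ 3.238
Degrees of freedom = 4 − 1 = 3; critical value at α = 0.05 is 7.815.
Since 3.238 < 7.815, we fail to reject the null hypothesis — the data are consistent with the 9:3:3:1 ratio.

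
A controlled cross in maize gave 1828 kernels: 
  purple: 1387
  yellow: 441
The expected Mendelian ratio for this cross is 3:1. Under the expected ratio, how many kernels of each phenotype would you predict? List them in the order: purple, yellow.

Expected counts for N = 1828 under a 3:1 ratio (total parts = 4):
  purple: 1828 × 3/4 = 1371
  yellow: 1828 × 1/4 = 457

1371, 457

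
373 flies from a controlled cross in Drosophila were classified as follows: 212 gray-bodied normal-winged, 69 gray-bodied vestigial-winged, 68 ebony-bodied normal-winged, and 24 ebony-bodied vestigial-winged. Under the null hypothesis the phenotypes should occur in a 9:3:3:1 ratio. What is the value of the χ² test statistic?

0.109

Under the 9:3:3:1 hypothesis (Σ ratio = 16, N = 373):
  gray-bodied normal-winged: 373 × 9/16 = 209.8125
  gray-bodied vestigial-winged: 373 × 3/16 = 69.9375
  ebony-bodied normal-winged: 373 × 3/16 = 69.9375
  ebony-bodied vestigial-winged: 373 × 1/16 = 23.3125
χ² = Σ (O − E)² / E
  gray-bodied normal-winged: (212 − 209.8125)² / 209.8125 = 0.0228
  gray-bodied vestigial-winged: (69 − 69.9375)² / 69.9375 = 0.0126
  ebony-bodied normal-winged: (68 − 69.9375)² / 69.9375 = 0.0537
  ebony-bodied vestigial-winged: (24 − 23.3125)² / 23.3125 = 0.0203
χ² = 0.0228 + 0.0126 + 0.0537 + 0.0203 = 0.1094 ≈ 0.109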